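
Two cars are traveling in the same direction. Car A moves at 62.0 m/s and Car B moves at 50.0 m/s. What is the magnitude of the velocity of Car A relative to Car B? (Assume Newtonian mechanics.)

v_rel = |v_A - v_B| = |62.0 - 50.0| = 12.0 m/s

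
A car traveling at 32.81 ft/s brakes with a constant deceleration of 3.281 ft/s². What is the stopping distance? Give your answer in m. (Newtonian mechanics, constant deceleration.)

v₀ = 32.81 ft/s × 0.3048 = 10.0005 m/s
a = 3.281 ft/s² × 0.3048 = 1.00005 m/s²
d = v₀² / (2a) = 10.0005² / (2 × 1.00005) = 100.01 / 2.0001 = 50.0 m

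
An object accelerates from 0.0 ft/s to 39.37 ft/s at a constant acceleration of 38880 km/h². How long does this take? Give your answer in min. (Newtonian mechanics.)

v₀ = 0.0 ft/s × 0.3048 = 0.0 m/s
v = 39.37 ft/s × 0.3048 = 12.0 m/s
a = 38880 km/h² × 7.716049382716049e-05 = 3.0 m/s²
t = (v - v₀) / a = (12.0 - 0.0) / 3.0 = 4.0 s
t = 4.0 s / 60.0 = 0.06667 min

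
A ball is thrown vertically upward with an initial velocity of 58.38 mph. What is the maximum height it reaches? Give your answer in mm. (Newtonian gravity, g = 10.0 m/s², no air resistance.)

v₀ = 58.38 mph × 0.44704 = 26.0982 m/s
h_max = v₀² / (2g) = 26.0982² / (2 × 10.0) = 681.116 / 20.0 = 34.0558 m
h_max = 34.0558 m / 0.001 = 34060 mm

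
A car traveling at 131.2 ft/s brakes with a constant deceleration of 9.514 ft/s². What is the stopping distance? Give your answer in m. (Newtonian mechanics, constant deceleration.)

v₀ = 131.2 ft/s × 0.3048 = 39.9898 m/s
a = 9.514 ft/s² × 0.3048 = 2.89987 m/s²
d = v₀² / (2a) = 39.9898² / (2 × 2.89987) = 1599.18 / 5.79974 = 275.7 m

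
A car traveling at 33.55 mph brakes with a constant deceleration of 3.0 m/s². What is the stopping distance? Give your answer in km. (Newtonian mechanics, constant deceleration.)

v₀ = 33.55 mph × 0.44704 = 14.9982 m/s
d = v₀² / (2a) = 14.9982² / (2 × 3.0) = 224.946 / 6.0 = 37.491 m
d = 37.491 m / 1000.0 = 0.03749 km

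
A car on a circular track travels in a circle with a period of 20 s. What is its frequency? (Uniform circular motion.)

f = 1/T = 1/20 = 0.05 Hz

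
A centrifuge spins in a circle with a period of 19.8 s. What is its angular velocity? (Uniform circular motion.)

ω = 2π/T = 2π/19.8 = 0.3173 rad/s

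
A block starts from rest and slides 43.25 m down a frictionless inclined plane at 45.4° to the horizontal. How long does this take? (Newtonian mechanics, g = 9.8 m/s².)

a = g sin(θ) = 9.8 × sin(45.4°) = 6.9779 m/s²
t = √(2d/a) = √(2 × 43.25 / 6.9779) = 3.52 s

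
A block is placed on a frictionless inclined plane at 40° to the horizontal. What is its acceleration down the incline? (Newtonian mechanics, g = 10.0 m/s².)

a = g sin(θ) = 10.0 × sin(40°) = 10.0 × 0.6428 = 6.43 m/s²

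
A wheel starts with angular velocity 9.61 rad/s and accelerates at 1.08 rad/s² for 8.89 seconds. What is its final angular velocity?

ω = ω₀ + αt = 9.61 + 1.08 × 8.89 = 19.21 rad/s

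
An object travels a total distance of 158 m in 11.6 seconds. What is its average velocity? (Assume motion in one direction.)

v_avg = Δd / Δt = 158 / 11.6 = 13.62 m/s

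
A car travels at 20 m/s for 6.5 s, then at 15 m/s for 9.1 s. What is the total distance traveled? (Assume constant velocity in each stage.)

d₁ = v₁t₁ = 20 × 6.5 = 130.0 m
d₂ = v₂t₂ = 15 × 9.1 = 136.5 m
d_total = 130.0 + 136.5 = 266.5 m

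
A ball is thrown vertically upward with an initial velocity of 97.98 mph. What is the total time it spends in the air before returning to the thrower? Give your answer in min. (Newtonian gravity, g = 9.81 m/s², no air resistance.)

v₀ = 97.98 mph × 0.44704 = 43.801 m/s
t_total = 2 × v₀ / g = 2 × 43.801 / 9.81 = 8.92987 s
t_total = 8.92987 s / 60.0 = 0.1488 min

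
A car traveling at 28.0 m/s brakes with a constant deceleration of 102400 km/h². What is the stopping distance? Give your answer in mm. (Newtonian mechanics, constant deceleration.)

a = 102400 km/h² × 7.716049382716049e-05 = 7.90123 m/s²
d = v₀² / (2a) = 28.0² / (2 × 7.90123) = 784.0 / 15.8025 = 49.6124 m
d = 49.6124 m / 0.001 = 49610 mm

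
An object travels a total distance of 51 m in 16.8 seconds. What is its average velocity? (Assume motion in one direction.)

v_avg = Δd / Δt = 51 / 16.8 = 3.04 m/s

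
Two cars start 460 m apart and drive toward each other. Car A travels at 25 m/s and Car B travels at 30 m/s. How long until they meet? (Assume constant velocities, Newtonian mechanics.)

Combined speed: v_combined = 25 + 30 = 55 m/s
Time to meet: t = d/v_combined = 460/55 = 8.36 s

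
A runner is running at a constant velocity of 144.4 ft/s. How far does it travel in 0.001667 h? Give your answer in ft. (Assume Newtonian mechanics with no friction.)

v = 144.4 ft/s × 0.3048 = 44.0131 m/s
t = 0.001667 h × 3600.0 = 6.0012 s
d = v × t = 44.0131 × 6.0012 = 264.131 m
d = 264.131 m / 0.3048 = 866.6 ft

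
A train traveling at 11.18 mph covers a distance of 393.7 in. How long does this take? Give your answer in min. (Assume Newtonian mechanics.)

d = 393.7 in × 0.0254 = 9.99998 m
v = 11.18 mph × 0.44704 = 4.99791 m/s
t = d / v = 9.99998 / 4.99791 = 2.00083 s
t = 2.00083 s / 60.0 = 0.03335 min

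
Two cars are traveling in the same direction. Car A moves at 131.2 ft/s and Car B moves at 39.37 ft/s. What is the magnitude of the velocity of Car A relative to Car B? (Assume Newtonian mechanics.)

v_rel = |v_A - v_B| = |131.2 - 39.37| = 91.83 ft/s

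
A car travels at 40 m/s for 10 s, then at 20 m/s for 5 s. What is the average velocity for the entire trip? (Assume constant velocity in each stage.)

d₁ = v₁t₁ = 40 × 10 = 400 m
d₂ = v₂t₂ = 20 × 5 = 100 m
d_total = 500 m, t_total = 15 s
v_avg = d_total/t_total = 500/15 = 33.33 m/s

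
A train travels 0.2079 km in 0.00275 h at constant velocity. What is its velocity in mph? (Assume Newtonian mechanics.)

d = 0.2079 km × 1000.0 = 207.9 m
t = 0.00275 h × 3600.0 = 9.9 s
v = d / t = 207.9 / 9.9 = 21.0 m/s
v = 21.0 m/s / 0.44704 = 46.98 mph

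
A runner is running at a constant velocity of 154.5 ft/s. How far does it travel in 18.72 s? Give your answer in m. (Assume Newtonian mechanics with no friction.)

v = 154.5 ft/s × 0.3048 = 47.0916 m/s
d = v × t = 47.0916 × 18.72 = 881.6 m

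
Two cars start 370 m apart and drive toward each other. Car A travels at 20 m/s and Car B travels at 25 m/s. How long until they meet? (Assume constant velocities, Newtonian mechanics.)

Combined speed: v_combined = 20 + 25 = 45 m/s
Time to meet: t = d/v_combined = 370/45 = 8.22 s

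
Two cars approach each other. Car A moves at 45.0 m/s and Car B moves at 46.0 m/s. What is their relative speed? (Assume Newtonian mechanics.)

v_rel = v_A + v_B = 45.0 + 46.0 = 91.0 m/s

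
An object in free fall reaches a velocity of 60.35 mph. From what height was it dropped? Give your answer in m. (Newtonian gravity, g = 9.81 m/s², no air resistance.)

v = 60.35 mph × 0.44704 = 26.9789 m/s
h = v² / (2g) = 26.9789² / (2 × 9.81) = 37.1 m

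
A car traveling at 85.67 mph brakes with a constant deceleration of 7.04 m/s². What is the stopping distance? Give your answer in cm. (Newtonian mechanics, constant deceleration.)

v₀ = 85.67 mph × 0.44704 = 38.2979 m/s
d = v₀² / (2a) = 38.2979² / (2 × 7.04) = 1466.73 / 14.08 = 104.171 m
d = 104.171 m / 0.01 = 10420 cm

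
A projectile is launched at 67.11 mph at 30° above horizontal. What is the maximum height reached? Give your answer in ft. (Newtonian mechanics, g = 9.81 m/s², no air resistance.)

v₀ = 67.11 mph × 0.44704 = 30.0009 m/s
H = v₀² × sin²(θ) / (2g) = 30.0009² × sin(30°)² / (2 × 9.81) = 900.054 × 0.25 / 19.62 = 11.4686 m
H = 11.4686 m / 0.3048 = 37.63 ft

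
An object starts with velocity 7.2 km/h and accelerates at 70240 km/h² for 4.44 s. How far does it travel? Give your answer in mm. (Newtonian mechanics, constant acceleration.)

v₀ = 7.2 km/h × 0.2777777777777778 = 2.0 m/s
a = 70240 km/h² × 7.716049382716049e-05 = 5.41975 m/s²
d = v₀ × t + ½ × a × t² = 2.0 × 4.44 + 0.5 × 5.41975 × 4.44² = 62.3014 m
d = 62.3014 m / 0.001 = 62300 mm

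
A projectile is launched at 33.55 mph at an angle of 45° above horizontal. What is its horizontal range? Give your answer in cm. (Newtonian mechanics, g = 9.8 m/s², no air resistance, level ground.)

v₀ = 33.55 mph × 0.44704 = 14.9982 m/s
R = v₀² × sin(2θ) / g = 14.9982² × sin(2 × 45°) / 9.8 = 224.946 × 1.0 / 9.8 = 22.9537 m
R = 22.9537 m / 0.01 = 2295 cm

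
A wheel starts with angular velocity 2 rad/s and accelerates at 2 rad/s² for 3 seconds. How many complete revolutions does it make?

θ = ω₀t + ½αt² = 2×3 + ½×2×3² = 15.0 rad
Total revolutions = θ/(2π) = 15.0/(2π) = 2.39
Complete revolutions = ⌊2.39⌋ = 2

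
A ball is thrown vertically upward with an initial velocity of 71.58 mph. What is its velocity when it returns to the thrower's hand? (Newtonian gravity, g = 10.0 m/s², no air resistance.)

By conservation of energy (no air resistance), the ball returns to the throw height with the same speed as launch, but directed downward.
|v_ground| = v₀ = 71.58 mph
v_ground = 71.58 mph (downward)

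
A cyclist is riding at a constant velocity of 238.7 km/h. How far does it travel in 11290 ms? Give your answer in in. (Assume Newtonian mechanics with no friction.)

v = 238.7 km/h × 0.2777777777777778 = 66.3056 m/s
t = 11290 ms × 0.001 = 11.29 s
d = v × t = 66.3056 × 11.29 = 748.59 m
d = 748.59 m / 0.0254 = 29470 in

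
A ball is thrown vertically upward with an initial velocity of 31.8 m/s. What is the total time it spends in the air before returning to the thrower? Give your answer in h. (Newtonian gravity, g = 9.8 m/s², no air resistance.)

t_total = 2 × v₀ / g = 2 × 31.8 / 9.8 = 6.4898 s
t_total = 6.4898 s / 3600.0 = 0.001803 h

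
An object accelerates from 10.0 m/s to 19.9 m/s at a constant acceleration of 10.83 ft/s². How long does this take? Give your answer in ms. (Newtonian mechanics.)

a = 10.83 ft/s² × 0.3048 = 3.30098 m/s²
t = (v - v₀) / a = (19.9 - 10.0) / 3.30098 = 2.99911 s
t = 2.99911 s / 0.001 = 2999 ms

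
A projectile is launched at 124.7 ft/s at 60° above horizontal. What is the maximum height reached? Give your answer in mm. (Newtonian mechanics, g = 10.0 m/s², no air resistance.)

v₀ = 124.7 ft/s × 0.3048 = 38.0086 m/s
H = v₀² × sin²(θ) / (2g) = 38.0086² × sin(60°)² / (2 × 10.0) = 1444.65 × 0.75 / 20.0 = 54.1744 m
H = 54.1744 m / 0.001 = 54170 mm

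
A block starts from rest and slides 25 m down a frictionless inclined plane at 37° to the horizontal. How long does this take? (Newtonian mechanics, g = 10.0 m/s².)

a = g sin(θ) = 10.0 × sin(37°) = 6.0182 m/s²
t = √(2d/a) = √(2 × 25 / 6.0182) = 2.88 s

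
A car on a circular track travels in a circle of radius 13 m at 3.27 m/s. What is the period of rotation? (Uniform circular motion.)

T = 2πr/v = 2π×13/3.27 = 24.98 s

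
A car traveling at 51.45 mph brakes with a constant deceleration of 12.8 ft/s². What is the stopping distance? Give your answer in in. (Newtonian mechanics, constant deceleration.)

v₀ = 51.45 mph × 0.44704 = 23.0002 m/s
a = 12.8 ft/s² × 0.3048 = 3.90144 m/s²
d = v₀² / (2a) = 23.0002² / (2 × 3.90144) = 529.009 / 7.80288 = 67.7966 m
d = 67.7966 m / 0.0254 = 2669 in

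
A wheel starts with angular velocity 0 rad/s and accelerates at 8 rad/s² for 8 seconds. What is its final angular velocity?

ω = ω₀ + αt = 0 + 8 × 8 = 64 rad/s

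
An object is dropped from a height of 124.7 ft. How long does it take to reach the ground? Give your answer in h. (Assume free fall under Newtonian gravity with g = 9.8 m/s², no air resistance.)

h = 124.7 ft × 0.3048 = 38.0086 m
t = √(2h/g) = √(2 × 38.0086 / 9.8) = 2.78511 s
t = 2.78511 s / 3600.0 = 0.0007736 h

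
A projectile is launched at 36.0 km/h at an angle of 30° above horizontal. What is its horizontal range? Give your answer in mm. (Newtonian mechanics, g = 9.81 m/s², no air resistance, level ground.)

v₀ = 36.0 km/h × 0.2777777777777778 = 10.0 m/s
R = v₀² × sin(2θ) / g = 10.0² × sin(2 × 30°) / 9.81 = 100.0 × 0.866025 / 9.81 = 8.82798 m
R = 8.82798 m / 0.001 = 8828 mm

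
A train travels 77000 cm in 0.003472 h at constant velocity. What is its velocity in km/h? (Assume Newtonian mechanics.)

d = 77000 cm × 0.01 = 770.0 m
t = 0.003472 h × 3600.0 = 12.4992 s
v = d / t = 770.0 / 12.4992 = 61.6039 m/s
v = 61.6039 m/s / 0.2777777777777778 = 221.8 km/h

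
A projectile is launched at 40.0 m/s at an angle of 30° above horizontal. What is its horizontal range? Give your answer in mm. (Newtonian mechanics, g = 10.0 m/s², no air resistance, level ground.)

R = v₀² × sin(2θ) / g = 40.0² × sin(2 × 30°) / 10.0 = 1600.0 × 0.866025 / 10.0 = 138.564 m
R = 138.564 m / 0.001 = 138600 mm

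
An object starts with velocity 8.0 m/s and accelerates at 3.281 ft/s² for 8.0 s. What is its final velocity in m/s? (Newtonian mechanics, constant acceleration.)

a = 3.281 ft/s² × 0.3048 = 1.00005 m/s²
v = v₀ + a × t = 8.0 + 1.00005 × 8.0 = 16.0 m/s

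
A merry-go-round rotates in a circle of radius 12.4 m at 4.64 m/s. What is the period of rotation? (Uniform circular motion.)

T = 2πr/v = 2π×12.4/4.64 = 16.79 s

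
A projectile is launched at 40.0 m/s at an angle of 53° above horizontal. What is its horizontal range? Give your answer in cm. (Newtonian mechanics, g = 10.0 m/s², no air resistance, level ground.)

R = v₀² × sin(2θ) / g = 40.0² × sin(2 × 53°) / 10.0 = 1600.0 × 0.961262 / 10.0 = 153.802 m
R = 153.802 m / 0.01 = 15380 cm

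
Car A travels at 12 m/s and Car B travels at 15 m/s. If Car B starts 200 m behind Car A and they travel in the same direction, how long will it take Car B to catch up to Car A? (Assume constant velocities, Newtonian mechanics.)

Relative speed: v_rel = 15 - 12 = 3 m/s
Time to catch: t = d₀/v_rel = 200/3 = 66.67 s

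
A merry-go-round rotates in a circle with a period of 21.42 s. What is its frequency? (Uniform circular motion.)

f = 1/T = 1/21.42 = 0.0467 Hz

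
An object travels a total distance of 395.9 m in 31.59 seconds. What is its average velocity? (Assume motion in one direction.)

v_avg = Δd / Δt = 395.9 / 31.59 = 12.53 m/s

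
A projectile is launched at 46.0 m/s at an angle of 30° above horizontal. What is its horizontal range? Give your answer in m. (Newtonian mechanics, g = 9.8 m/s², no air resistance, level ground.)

R = v₀² × sin(2θ) / g = 46.0² × sin(2 × 30°) / 9.8 = 2116.0 × 0.866025 / 9.8 = 187.0 m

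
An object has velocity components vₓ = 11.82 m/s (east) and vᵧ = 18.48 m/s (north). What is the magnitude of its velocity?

|v| = √(vₓ² + vᵧ²) = √(11.82² + 18.48²) = √(481.2228) = 21.94 m/s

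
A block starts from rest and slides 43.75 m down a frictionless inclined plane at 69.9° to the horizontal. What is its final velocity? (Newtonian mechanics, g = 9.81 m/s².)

a = g sin(θ) = 9.81 × sin(69.9°) = 9.2125 m/s²
v = √(2ad) = √(2 × 9.2125 × 43.75) = 28.39 m/s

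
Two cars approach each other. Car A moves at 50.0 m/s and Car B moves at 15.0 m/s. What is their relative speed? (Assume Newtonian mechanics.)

v_rel = v_A + v_B = 50.0 + 15.0 = 65.0 m/s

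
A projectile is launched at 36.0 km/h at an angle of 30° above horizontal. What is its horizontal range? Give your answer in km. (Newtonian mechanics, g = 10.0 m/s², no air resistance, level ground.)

v₀ = 36.0 km/h × 0.2777777777777778 = 10.0 m/s
R = v₀² × sin(2θ) / g = 10.0² × sin(2 × 30°) / 10.0 = 100.0 × 0.866025 / 10.0 = 8.66025 m
R = 8.66025 m / 1000.0 = 0.00866 km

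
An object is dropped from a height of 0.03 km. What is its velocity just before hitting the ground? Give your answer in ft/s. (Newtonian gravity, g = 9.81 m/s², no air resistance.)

h = 0.03 km × 1000.0 = 30.0 m
v = √(2gh) = √(2 × 9.81 × 30.0) = 24.2611 m/s
v = 24.2611 m/s / 0.3048 = 79.6 ft/s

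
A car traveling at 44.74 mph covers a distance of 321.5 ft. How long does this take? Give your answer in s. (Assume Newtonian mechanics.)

d = 321.5 ft × 0.3048 = 97.9932 m
v = 44.74 mph × 0.44704 = 20.0006 m/s
t = d / v = 97.9932 / 20.0006 = 4.9 s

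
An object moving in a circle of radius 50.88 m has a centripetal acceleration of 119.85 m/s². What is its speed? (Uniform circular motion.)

v = √(a_c × r) = √(119.85 × 50.88) = 78.09 m/s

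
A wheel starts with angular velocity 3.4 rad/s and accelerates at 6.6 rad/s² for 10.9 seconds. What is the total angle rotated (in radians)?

θ = ω₀t + ½αt² = 3.4×10.9 + ½×6.6×10.9² = 429.13 rad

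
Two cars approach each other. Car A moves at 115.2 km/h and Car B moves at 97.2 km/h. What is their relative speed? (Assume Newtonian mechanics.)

v_rel = v_A + v_B = 115.2 + 97.2 = 212.4 km/h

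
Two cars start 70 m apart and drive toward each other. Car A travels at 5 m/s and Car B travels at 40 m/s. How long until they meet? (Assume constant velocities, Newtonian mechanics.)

Combined speed: v_combined = 5 + 40 = 45 m/s
Time to meet: t = d/v_combined = 70/45 = 1.56 s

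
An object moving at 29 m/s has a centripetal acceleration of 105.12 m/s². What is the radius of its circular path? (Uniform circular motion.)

r = v²/a_c = 29²/105.12 = 8.0 m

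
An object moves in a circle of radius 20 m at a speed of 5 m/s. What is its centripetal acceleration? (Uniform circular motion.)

a_c = v²/r = 5²/20 = 25/20 = 1.25 m/s²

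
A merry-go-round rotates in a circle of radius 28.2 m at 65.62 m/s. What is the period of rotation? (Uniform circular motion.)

T = 2πr/v = 2π×28.2/65.62 = 2.7 s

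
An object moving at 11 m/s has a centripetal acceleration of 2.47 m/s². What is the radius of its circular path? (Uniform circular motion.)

r = v²/a_c = 11²/2.47 = 48.99 m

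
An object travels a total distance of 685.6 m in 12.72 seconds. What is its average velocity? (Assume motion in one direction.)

v_avg = Δd / Δt = 685.6 / 12.72 = 53.9 m/s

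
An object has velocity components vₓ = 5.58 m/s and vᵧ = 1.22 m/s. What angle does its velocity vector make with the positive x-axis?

θ = arctan(vᵧ/vₓ) = arctan(1.22/5.58) = 12.33°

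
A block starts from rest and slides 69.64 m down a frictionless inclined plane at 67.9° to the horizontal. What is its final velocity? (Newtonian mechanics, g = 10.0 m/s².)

a = g sin(θ) = 10.0 × sin(67.9°) = 9.2653 m/s²
v = √(2ad) = √(2 × 9.2653 × 69.64) = 35.92 m/s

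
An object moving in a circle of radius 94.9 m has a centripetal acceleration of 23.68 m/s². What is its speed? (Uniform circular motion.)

v = √(a_c × r) = √(23.68 × 94.9) = 47.4 m/s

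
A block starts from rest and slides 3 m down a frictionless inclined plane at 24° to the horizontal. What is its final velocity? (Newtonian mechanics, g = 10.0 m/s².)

a = g sin(θ) = 10.0 × sin(24°) = 4.0674 m/s²
v = √(2ad) = √(2 × 4.0674 × 3) = 4.94 m/s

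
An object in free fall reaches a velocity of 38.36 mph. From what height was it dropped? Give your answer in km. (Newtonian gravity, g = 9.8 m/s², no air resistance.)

v = 38.36 mph × 0.44704 = 17.1485 m/s
h = v² / (2g) = 17.1485² / (2 × 9.8) = 15.0036 m
h = 15.0036 m / 1000.0 = 0.015 km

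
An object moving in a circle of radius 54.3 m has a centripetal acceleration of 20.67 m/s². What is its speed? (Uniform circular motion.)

v = √(a_c × r) = √(20.67 × 54.3) = 33.5 m/s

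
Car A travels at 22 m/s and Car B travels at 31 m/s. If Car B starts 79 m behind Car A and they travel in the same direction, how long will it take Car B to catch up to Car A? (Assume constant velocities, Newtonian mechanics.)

Relative speed: v_rel = 31 - 22 = 9 m/s
Time to catch: t = d₀/v_rel = 79/9 = 8.78 s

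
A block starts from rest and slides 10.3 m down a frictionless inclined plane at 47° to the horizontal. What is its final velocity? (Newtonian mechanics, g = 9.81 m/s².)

a = g sin(θ) = 9.81 × sin(47°) = 7.1746 m/s²
v = √(2ad) = √(2 × 7.1746 × 10.3) = 12.16 m/s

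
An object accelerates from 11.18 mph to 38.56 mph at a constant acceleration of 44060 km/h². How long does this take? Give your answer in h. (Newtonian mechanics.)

v₀ = 11.18 mph × 0.44704 = 4.99791 m/s
v = 38.56 mph × 0.44704 = 17.2379 m/s
a = 44060 km/h² × 7.716049382716049e-05 = 3.39969 m/s²
t = (v - v₀) / a = (17.2379 - 4.99791) / 3.39969 = 3.60033 s
t = 3.60033 s / 3600.0 = 0.001 h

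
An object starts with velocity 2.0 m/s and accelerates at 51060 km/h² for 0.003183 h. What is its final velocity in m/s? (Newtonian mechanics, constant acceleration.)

a = 51060 km/h² × 7.716049382716049e-05 = 3.93981 m/s²
t = 0.003183 h × 3600.0 = 11.4588 s
v = v₀ + a × t = 2.0 + 3.93981 × 11.4588 = 47.15 m/s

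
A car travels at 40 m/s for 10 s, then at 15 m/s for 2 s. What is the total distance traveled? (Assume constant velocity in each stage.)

d₁ = v₁t₁ = 40 × 10 = 400 m
d₂ = v₂t₂ = 15 × 2 = 30 m
d_total = 400 + 30 = 430 m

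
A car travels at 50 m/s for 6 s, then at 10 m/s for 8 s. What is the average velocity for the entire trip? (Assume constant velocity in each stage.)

d₁ = v₁t₁ = 50 × 6 = 300 m
d₂ = v₂t₂ = 10 × 8 = 80 m
d_total = 380 m, t_total = 14 s
v_avg = d_total/t_total = 380/14 = 27.14 m/s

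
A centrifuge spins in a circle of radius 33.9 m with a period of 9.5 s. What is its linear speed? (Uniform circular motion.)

v = 2πr/T = 2π×33.9/9.5 = 22.42 m/s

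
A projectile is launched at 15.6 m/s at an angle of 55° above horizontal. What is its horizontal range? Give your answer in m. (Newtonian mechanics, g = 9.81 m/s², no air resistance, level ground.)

R = v₀² × sin(2θ) / g = 15.6² × sin(2 × 55°) / 9.81 = 243.36 × 0.939693 / 9.81 = 23.31 m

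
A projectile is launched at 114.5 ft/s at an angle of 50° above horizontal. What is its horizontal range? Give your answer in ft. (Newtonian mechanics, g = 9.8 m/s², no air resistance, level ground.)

v₀ = 114.5 ft/s × 0.3048 = 34.8996 m/s
R = v₀² × sin(2θ) / g = 34.8996² × sin(2 × 50°) / 9.8 = 1217.98 × 0.984808 / 9.8 = 122.396 m
R = 122.396 m / 0.3048 = 401.6 ft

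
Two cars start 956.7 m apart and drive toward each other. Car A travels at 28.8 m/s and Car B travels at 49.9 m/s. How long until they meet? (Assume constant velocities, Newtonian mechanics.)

Combined speed: v_combined = 28.8 + 49.9 = 78.7 m/s
Time to meet: t = d/v_combined = 956.7/78.7 = 12.16 s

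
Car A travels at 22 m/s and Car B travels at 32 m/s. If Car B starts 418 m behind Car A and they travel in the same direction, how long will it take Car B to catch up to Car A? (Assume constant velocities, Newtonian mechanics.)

Relative speed: v_rel = 32 - 22 = 10 m/s
Time to catch: t = d₀/v_rel = 418/10 = 41.8 s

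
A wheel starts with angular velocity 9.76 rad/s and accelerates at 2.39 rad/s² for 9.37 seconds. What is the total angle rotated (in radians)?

θ = ω₀t + ½αt² = 9.76×9.37 + ½×2.39×9.37² = 196.37 rad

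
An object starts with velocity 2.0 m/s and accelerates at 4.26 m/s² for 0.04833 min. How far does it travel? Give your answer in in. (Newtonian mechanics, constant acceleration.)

t = 0.04833 min × 60.0 = 2.8998 s
d = v₀ × t + ½ × a × t² = 2.0 × 2.8998 + 0.5 × 4.26 × 2.8998² = 23.7104 m
d = 23.7104 m / 0.0254 = 933.5 in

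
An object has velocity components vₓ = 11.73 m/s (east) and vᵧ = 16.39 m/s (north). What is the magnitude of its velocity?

|v| = √(vₓ² + vᵧ²) = √(11.73² + 16.39²) = √(406.225) = 20.16 m/s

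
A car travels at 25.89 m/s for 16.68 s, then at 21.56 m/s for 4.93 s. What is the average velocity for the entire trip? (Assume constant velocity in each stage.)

d₁ = v₁t₁ = 25.89 × 16.68 = 431.8452 m
d₂ = v₂t₂ = 21.56 × 4.93 = 106.2908 m
d_total = 538.136 m, t_total = 21.61 s
v_avg = d_total/t_total = 538.136/21.61 = 24.9 m/s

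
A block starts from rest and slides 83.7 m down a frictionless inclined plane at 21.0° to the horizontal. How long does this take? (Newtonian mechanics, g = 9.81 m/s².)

a = g sin(θ) = 9.81 × sin(21.0°) = 3.5156 m/s²
t = √(2d/a) = √(2 × 83.7 / 3.5156) = 6.9 s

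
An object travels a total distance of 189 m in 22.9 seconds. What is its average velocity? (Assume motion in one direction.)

v_avg = Δd / Δt = 189 / 22.9 = 8.25 m/s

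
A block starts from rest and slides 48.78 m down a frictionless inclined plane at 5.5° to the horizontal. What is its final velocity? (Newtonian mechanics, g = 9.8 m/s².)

a = g sin(θ) = 9.8 × sin(5.5°) = 0.9393 m/s²
v = √(2ad) = √(2 × 0.9393 × 48.78) = 9.57 m/s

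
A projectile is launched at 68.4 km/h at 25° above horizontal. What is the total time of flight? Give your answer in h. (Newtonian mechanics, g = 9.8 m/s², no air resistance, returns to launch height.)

v₀ = 68.4 km/h × 0.2777777777777778 = 19.0 m/s
T = 2 × v₀ × sin(θ) / g = 2 × 19.0 × sin(25°) / 9.8 = 2 × 19.0 × 0.422618 / 9.8 = 1.63872 s
T = 1.63872 s / 3600.0 = 0.0004552 h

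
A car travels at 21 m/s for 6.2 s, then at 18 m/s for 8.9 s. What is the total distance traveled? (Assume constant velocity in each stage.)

d₁ = v₁t₁ = 21 × 6.2 = 130.2 m
d₂ = v₂t₂ = 18 × 8.9 = 160.2 m
d_total = 130.2 + 160.2 = 290.4 m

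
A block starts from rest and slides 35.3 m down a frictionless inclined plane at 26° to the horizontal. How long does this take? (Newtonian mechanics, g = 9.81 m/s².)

a = g sin(θ) = 9.81 × sin(26°) = 4.3004 m/s²
t = √(2d/a) = √(2 × 35.3 / 4.3004) = 4.05 s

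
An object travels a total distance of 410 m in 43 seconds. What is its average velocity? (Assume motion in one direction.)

v_avg = Δd / Δt = 410 / 43 = 9.53 m/s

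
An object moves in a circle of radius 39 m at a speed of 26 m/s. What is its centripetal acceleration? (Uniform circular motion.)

a_c = v²/r = 26²/39 = 676/39 = 17.33 m/s²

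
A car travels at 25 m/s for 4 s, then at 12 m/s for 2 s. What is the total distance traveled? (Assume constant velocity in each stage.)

d₁ = v₁t₁ = 25 × 4 = 100 m
d₂ = v₂t₂ = 12 × 2 = 24 m
d_total = 100 + 24 = 124 m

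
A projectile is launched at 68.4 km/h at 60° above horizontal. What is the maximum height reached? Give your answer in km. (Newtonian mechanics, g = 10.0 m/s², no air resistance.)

v₀ = 68.4 km/h × 0.2777777777777778 = 19.0 m/s
H = v₀² × sin²(θ) / (2g) = 19.0² × sin(60°)² / (2 × 10.0) = 361.0 × 0.75 / 20.0 = 13.5375 m
H = 13.5375 m / 1000.0 = 0.01354 km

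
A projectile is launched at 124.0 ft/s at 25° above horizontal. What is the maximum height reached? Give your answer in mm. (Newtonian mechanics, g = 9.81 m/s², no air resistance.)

v₀ = 124.0 ft/s × 0.3048 = 37.7952 m/s
H = v₀² × sin²(θ) / (2g) = 37.7952² × sin(25°)² / (2 × 9.81) = 1428.48 × 0.178606 / 19.62 = 13.0038 m
H = 13.0038 m / 0.001 = 13000 mm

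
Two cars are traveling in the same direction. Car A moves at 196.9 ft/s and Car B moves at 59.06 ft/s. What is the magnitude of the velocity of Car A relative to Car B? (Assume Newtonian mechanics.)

v_rel = |v_A - v_B| = |196.9 - 59.06| = 137.84 ft/s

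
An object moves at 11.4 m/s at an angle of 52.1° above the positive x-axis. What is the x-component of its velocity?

vₓ = v cos(θ) = 11.4 × cos(52.1°) = 7.0 m/s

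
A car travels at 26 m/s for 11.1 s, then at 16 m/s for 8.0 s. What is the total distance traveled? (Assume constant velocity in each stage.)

d₁ = v₁t₁ = 26 × 11.1 = 288.6 m
d₂ = v₂t₂ = 16 × 8.0 = 128.0 m
d_total = 288.6 + 128.0 = 416.6 m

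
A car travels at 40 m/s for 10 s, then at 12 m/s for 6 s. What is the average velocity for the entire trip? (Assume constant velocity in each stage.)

d₁ = v₁t₁ = 40 × 10 = 400 m
d₂ = v₂t₂ = 12 × 6 = 72 m
d_total = 472 m, t_total = 16 s
v_avg = d_total/t_total = 472/16 = 29.5 m/s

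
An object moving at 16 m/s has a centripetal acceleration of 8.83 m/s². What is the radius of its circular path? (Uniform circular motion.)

r = v²/a_c = 16²/8.83 = 28.99 m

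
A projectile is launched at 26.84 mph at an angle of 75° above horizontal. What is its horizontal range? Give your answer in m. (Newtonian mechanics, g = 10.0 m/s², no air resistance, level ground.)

v₀ = 26.84 mph × 0.44704 = 11.9986 m/s
R = v₀² × sin(2θ) / g = 11.9986² × sin(2 × 75°) / 10.0 = 143.966 × 0.5 / 10.0 = 7.198 m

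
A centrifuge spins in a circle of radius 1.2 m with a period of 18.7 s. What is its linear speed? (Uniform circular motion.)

v = 2πr/T = 2π×1.2/18.7 = 0.4 m/s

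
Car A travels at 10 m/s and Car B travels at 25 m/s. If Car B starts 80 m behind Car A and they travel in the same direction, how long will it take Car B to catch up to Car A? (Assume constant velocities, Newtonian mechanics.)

Relative speed: v_rel = 25 - 10 = 15 m/s
Time to catch: t = d₀/v_rel = 80/15 = 5.33 s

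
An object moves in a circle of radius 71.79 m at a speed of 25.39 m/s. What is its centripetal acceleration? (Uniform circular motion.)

a_c = v²/r = 25.39²/71.79 = 644.6521/71.79 = 8.98 m/s²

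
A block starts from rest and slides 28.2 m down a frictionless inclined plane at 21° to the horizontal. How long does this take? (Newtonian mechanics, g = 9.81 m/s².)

a = g sin(θ) = 9.81 × sin(21°) = 3.5156 m/s²
t = √(2d/a) = √(2 × 28.2 / 3.5156) = 4.01 s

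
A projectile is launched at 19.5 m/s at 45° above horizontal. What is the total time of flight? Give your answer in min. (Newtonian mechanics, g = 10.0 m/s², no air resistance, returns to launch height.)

T = 2 × v₀ × sin(θ) / g = 2 × 19.5 × sin(45°) / 10.0 = 2 × 19.5 × 0.707107 / 10.0 = 2.75772 s
T = 2.75772 s / 60.0 = 0.04596 min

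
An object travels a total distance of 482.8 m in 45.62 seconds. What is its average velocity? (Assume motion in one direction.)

v_avg = Δd / Δt = 482.8 / 45.62 = 10.58 m/s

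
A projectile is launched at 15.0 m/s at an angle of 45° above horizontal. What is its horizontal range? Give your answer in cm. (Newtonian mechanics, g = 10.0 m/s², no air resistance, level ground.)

R = v₀² × sin(2θ) / g = 15.0² × sin(2 × 45°) / 10.0 = 225.0 × 1.0 / 10.0 = 22.5 m
R = 22.5 m / 0.01 = 2250 cm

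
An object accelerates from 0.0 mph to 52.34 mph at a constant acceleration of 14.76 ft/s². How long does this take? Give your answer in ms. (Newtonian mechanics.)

v₀ = 0.0 mph × 0.44704 = 0.0 m/s
v = 52.34 mph × 0.44704 = 23.3981 m/s
a = 14.76 ft/s² × 0.3048 = 4.49885 m/s²
t = (v - v₀) / a = (23.3981 - 0.0) / 4.49885 = 5.20091 s
t = 5.20091 s / 0.001 = 5201 ms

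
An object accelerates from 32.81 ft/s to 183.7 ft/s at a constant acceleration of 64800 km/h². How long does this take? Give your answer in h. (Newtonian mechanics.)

v₀ = 32.81 ft/s × 0.3048 = 10.0005 m/s
v = 183.7 ft/s × 0.3048 = 55.9918 m/s
a = 64800 km/h² × 7.716049382716049e-05 = 5.0 m/s²
t = (v - v₀) / a = (55.9918 - 10.0005) / 5.0 = 9.19826 s
t = 9.19826 s / 3600.0 = 0.002555 h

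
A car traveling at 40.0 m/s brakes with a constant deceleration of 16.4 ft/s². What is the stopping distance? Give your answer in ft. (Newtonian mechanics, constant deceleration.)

a = 16.4 ft/s² × 0.3048 = 4.99872 m/s²
d = v₀² / (2a) = 40.0² / (2 × 4.99872) = 1600.0 / 9.99744 = 160.041 m
d = 160.041 m / 0.3048 = 525.1 ft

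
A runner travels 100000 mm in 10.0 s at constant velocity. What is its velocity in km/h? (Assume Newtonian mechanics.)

d = 100000 mm × 0.001 = 100.0 m
v = d / t = 100.0 / 10.0 = 10.0 m/s
v = 10.0 m/s / 0.2777777777777778 = 36.0 km/h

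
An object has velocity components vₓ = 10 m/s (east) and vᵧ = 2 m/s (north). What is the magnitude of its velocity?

|v| = √(vₓ² + vᵧ²) = √(10² + 2²) = √(104) = 10.2 m/s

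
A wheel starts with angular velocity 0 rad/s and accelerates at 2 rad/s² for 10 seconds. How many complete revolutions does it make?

θ = ω₀t + ½αt² = 0×10 + ½×2×10² = 100.0 rad
Total revolutions = θ/(2π) = 100.0/(2π) = 15.92
Complete revolutions = ⌊15.92⌋ = 15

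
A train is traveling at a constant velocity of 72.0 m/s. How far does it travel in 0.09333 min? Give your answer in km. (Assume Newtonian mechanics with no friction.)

t = 0.09333 min × 60.0 = 5.5998 s
d = v × t = 72.0 × 5.5998 = 403.186 m
d = 403.186 m / 1000.0 = 0.4032 km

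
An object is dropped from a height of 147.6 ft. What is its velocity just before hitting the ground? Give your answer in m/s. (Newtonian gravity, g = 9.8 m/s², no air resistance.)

h = 147.6 ft × 0.3048 = 44.9885 m
v = √(2gh) = √(2 × 9.8 × 44.9885) = 29.69 m/s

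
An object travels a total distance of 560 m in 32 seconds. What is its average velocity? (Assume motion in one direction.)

v_avg = Δd / Δt = 560 / 32 = 17.5 m/s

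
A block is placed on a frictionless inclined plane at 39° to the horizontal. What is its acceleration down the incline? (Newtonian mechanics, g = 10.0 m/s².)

a = g sin(θ) = 10.0 × sin(39°) = 10.0 × 0.6293 = 6.29 m/s²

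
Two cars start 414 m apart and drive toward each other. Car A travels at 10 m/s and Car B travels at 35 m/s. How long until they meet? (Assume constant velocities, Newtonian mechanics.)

Combined speed: v_combined = 10 + 35 = 45 m/s
Time to meet: t = d/v_combined = 414/45 = 9.2 s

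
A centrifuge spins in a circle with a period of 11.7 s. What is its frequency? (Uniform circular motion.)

f = 1/T = 1/11.7 = 0.0855 Hz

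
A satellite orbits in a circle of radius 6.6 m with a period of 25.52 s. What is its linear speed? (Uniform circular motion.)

v = 2πr/T = 2π×6.6/25.52 = 1.62 m/s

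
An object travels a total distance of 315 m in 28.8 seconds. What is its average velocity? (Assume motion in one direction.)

v_avg = Δd / Δt = 315 / 28.8 = 10.94 m/s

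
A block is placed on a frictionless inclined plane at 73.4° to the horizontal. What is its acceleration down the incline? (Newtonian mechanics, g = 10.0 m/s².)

a = g sin(θ) = 10.0 × sin(73.4°) = 10.0 × 0.9583 = 9.58 m/s²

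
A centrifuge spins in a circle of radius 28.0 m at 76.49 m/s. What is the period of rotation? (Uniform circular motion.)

T = 2πr/v = 2π×28.0/76.49 = 2.3 s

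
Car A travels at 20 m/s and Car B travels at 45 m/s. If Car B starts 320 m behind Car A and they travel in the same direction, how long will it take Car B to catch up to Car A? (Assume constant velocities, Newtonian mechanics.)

Relative speed: v_rel = 45 - 20 = 25 m/s
Time to catch: t = d₀/v_rel = 320/25 = 12.8 s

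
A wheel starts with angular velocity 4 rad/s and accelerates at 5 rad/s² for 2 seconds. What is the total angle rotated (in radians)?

θ = ω₀t + ½αt² = 4×2 + ½×5×2² = 18.0 rad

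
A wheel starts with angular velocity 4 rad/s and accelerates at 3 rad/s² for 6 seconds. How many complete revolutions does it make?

θ = ω₀t + ½αt² = 4×6 + ½×3×6² = 78.0 rad
Total revolutions = θ/(2π) = 78.0/(2π) = 12.41
Complete revolutions = ⌊12.41⌋ = 12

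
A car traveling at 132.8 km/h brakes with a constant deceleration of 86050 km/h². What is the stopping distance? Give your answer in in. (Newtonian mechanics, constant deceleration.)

v₀ = 132.8 km/h × 0.2777777777777778 = 36.8889 m/s
a = 86050 km/h² × 7.716049382716049e-05 = 6.63966 m/s²
d = v₀² / (2a) = 36.8889² / (2 × 6.63966) = 1360.79 / 13.2793 = 102.475 m
d = 102.475 m / 0.0254 = 4034 in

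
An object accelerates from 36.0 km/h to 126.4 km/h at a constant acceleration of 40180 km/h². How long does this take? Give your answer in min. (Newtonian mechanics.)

v₀ = 36.0 km/h × 0.2777777777777778 = 10.0 m/s
v = 126.4 km/h × 0.2777777777777778 = 35.1111 m/s
a = 40180 km/h² × 7.716049382716049e-05 = 3.10031 m/s²
t = (v - v₀) / a = (35.1111 - 10.0) / 3.10031 = 8.09954 s
t = 8.09954 s / 60.0 = 0.135 min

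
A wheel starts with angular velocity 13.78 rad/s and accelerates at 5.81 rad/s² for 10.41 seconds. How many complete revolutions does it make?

θ = ω₀t + ½αt² = 13.78×10.41 + ½×5.81×10.41² = 458.2591305 rad
Total revolutions = θ/(2π) = 458.2591305/(2π) = 72.93
Complete revolutions = ⌊72.93⌋ = 72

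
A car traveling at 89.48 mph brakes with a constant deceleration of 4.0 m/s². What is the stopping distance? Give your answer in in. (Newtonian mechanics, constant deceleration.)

v₀ = 89.48 mph × 0.44704 = 40.0011 m/s
d = v₀² / (2a) = 40.0011² / (2 × 4.0) = 1600.09 / 8.0 = 200.011 m
d = 200.011 m / 0.0254 = 7874 in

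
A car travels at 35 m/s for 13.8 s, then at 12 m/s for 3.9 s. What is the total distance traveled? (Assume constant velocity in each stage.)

d₁ = v₁t₁ = 35 × 13.8 = 483.0 m
d₂ = v₂t₂ = 12 × 3.9 = 46.8 m
d_total = 483.0 + 46.8 = 529.8 m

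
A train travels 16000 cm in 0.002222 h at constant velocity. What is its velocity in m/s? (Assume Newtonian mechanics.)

d = 16000 cm × 0.01 = 160.0 m
t = 0.002222 h × 3600.0 = 7.9992 s
v = d / t = 160.0 / 7.9992 = 20.0 m/s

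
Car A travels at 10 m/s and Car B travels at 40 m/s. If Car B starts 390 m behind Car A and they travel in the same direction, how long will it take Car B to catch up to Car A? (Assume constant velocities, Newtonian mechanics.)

Relative speed: v_rel = 40 - 10 = 30 m/s
Time to catch: t = d₀/v_rel = 390/30 = 13.0 s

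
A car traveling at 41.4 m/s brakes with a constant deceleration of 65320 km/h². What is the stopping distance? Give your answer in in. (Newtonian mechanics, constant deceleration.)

a = 65320 km/h² × 7.716049382716049e-05 = 5.04012 m/s²
d = v₀² / (2a) = 41.4² / (2 × 5.04012) = 1713.96 / 10.0802 = 170.032 m
d = 170.032 m / 0.0254 = 6694 in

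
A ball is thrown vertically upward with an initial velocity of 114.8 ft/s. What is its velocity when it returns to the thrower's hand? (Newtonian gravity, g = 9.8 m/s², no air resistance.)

By conservation of energy (no air resistance), the ball returns to the throw height with the same speed as launch, but directed downward.
|v_ground| = v₀ = 114.8 ft/s
v_ground = 114.8 ft/s (downward)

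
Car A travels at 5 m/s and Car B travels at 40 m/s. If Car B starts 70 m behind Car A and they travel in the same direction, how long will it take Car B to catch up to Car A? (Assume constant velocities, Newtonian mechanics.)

Relative speed: v_rel = 40 - 5 = 35 m/s
Time to catch: t = d₀/v_rel = 70/35 = 2.0 s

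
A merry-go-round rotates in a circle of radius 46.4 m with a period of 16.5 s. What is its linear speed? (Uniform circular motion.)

v = 2πr/T = 2π×46.4/16.5 = 17.67 m/s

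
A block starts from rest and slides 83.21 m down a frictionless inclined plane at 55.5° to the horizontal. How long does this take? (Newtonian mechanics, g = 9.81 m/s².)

a = g sin(θ) = 9.81 × sin(55.5°) = 8.0847 m/s²
t = √(2d/a) = √(2 × 83.21 / 8.0847) = 4.54 s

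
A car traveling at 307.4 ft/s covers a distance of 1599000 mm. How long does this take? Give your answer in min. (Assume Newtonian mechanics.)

d = 1599000 mm × 0.001 = 1599.0 m
v = 307.4 ft/s × 0.3048 = 93.6955 m/s
t = d / v = 1599.0 / 93.6955 = 17.0659 s
t = 17.0659 s / 60.0 = 0.2844 min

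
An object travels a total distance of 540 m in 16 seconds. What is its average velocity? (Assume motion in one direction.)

v_avg = Δd / Δt = 540 / 16 = 33.75 m/s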